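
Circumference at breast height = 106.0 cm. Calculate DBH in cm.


Formula: DBH = C / pi
DBH = 106.0 / pi
pi = 3.14159...
DBH = 33.7 cm

33.7


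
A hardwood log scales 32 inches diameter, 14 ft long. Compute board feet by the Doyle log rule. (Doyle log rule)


Doyle: BF = (D - 4)^2 * L / 16
Adjusted diameter = 32 - 4 = 28 in
(D-4)^2 = 28^2 = 784
BF = 784 * 14 / 16 = 686 BF

686


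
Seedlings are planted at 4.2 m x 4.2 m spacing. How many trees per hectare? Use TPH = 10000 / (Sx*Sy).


Formula: TPH = 10000 m^2/ha / (spacing_x * spacing_y)
Area per tree = 4.2 m * 4.2 m = 17.64 m^2
TPH = 10000 / 17.64 = 567 trees/ha

567


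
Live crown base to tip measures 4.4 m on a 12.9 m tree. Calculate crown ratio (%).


Formula: Crown Ratio = (Crown Length / Total Height) * 100
CR = (4.4 m / 12.9 m) * 100
CR = 0.3411 * 100 = 34.1%

34.1


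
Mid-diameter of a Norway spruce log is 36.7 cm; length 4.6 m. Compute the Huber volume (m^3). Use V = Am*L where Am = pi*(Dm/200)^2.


Huber: V = Am * L,  Am = pi*(Dm/200)^2
Am = pi*(36.7/200)^2 = 0.105784 m^2
V = 0.105784*4.6 = 0.4866 m^3

0.4866


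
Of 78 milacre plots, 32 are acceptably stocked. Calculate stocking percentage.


Formula: Stocking % = stocked plots / total plots * 100
Stocking = 32 / 78 * 100
Stocking = 0.4103 * 100 = 41.0%

41.0


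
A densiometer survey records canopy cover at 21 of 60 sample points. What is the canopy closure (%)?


Formula: Canopy closure = covered points / total points * 100
Closure = 21 / 60 * 100
Closure = 0.35 * 100 = 35.0%

35.0


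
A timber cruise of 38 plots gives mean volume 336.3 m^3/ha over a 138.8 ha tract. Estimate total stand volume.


Formula: Total Volume = Mean Volume per ha * Total Area
Total Volume = 336.3 m^3/ha * 138.8 ha
Total Volume = 46678 m^3

46678


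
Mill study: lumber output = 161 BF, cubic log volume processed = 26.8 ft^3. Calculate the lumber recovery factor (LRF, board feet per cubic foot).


Formula: LRF = Lumber Output (BF) / Log Input (ft^3)
LRF = 161 BF / 26.8 ft^3
LRF = 6.01 BF/ft^3

6.01


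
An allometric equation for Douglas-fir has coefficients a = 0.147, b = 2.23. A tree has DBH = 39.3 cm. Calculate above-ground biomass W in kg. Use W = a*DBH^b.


Formula: W = a * DBH^b  (allometric power law)
DBH^b = 39.3^2.23 = 3593.3158
W = 0.147 * 3593.3158 = 528.2 kg

528.2


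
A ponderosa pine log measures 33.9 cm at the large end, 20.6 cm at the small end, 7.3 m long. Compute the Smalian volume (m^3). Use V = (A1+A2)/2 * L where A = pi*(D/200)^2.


Smalian: V = (A1 + A2)/2 * L,  A = pi*(D/200)^2
A1 = pi*(33.9/200)^2 = 0.090259 m^2
A2 = pi*(20.6/200)^2 = 0.033329 m^2
V = (0.090259+0.033329)/2*7.3 = 0.4511 m^3

0.4511


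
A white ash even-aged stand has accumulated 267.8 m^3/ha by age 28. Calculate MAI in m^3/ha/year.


Formula: MAI = Total Volume / Stand Age
MAI = 267.8 m^3/ha / 28 years
MAI = 9.56 m^3/ha/year

9.56


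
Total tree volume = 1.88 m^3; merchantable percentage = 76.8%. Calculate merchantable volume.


Formula: MV = V_total * (merchantable_pct / 100)
Merchantable fraction = 76.8% / 100 = 0.768
MV = 1.88 m^3 * 0.768 = 1.444 m^3

1.444


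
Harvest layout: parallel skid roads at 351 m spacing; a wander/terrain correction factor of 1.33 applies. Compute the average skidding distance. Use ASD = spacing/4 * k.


Formula: ASD = (spacing / 4) * correction
Uncorrected distance = spacing / 4 = 351 / 4 = 87.75 m
ASD = 87.75 * 1.33 = 117 m

117


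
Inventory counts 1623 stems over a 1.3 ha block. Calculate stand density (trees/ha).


Formula: Stand Density = N_trees / Area_ha
Density = 1623 trees / 1.3 ha
Density = 1248 trees/ha

1248


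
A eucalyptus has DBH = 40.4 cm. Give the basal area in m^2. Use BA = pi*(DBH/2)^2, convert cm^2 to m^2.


Formula: BA = pi * (DBH/2)^2 / 10000  (cm^2 to m^2)
Radius = DBH/2 = 40.4/2 = 20.2 cm
BA = pi * 20.2^2 / 10000
   = 1281.8955 cm^2 / 10000
   = 0.1282 m^2

0.1282


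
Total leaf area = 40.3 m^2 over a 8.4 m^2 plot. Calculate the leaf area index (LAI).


Formula: LAI = total leaf area / ground area  (dimensionless)
LAI = 40.3 m^2 / 8.4 m^2
LAI = 4.8

4.8


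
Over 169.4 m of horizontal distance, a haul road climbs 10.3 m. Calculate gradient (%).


Formula: Gradient = rise / run * 100
Gradient = 10.3 / 169.4 * 100 = 6.1%

6.1


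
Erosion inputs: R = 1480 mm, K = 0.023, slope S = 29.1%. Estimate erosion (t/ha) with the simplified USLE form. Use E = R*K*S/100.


Formula: E = R * K * S / 100  (simplified USLE)
R * K = 1480 * 0.023 = 34.04
E = 34.04 * 29.1 / 100 = 9.91 t/ha

9.91


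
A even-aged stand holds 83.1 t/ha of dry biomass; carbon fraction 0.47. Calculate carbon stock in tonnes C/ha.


Formula: Carbon Stock = Biomass * Carbon Fraction
C = 83.1 t/ha * 0.47
C = 39.1 t C/ha

39.1


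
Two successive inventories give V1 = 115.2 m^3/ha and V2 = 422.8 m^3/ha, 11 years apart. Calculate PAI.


Formula: PAI = (V_T2 - V_T1) / (T2 - T1)
Volume increment = 422.8 - 115.2 = 307.6 m^3/ha
PAI = 307.6 / 11 = 27.96 m^3/ha/year

27.96


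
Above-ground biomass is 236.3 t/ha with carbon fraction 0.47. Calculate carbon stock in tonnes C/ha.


Formula: Carbon Stock = Biomass * Carbon Fraction
C = 236.3 t/ha * 0.47
C = 111.1 t C/ha

111.1


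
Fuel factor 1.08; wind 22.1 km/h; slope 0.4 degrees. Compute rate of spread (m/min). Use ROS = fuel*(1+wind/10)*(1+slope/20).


Formula: ROS = fuel * (1 + wind/10) * (1 + slope/20)
Wind factor = 1 + 22.1/10 = 3.21
Slope factor = 1 + 0.4/20 = 1.02
ROS = 1.08 * 3.21 * 1.02 = 3.54 m/min

3.54


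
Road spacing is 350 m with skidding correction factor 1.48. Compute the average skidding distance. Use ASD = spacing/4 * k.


Formula: ASD = (spacing / 4) * correction
Uncorrected distance = spacing / 4 = 350 / 4 = 87.5 m
ASD = 87.5 * 1.48 = 130 m

130


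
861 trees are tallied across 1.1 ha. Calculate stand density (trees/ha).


Formula: Stand Density = N_trees / Area_ha
Density = 861 trees / 1.1 ha
Density = 783 trees/ha

783


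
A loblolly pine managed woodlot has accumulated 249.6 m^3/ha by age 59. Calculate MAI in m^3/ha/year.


Formula: MAI = Total Volume / Stand Age
MAI = 249.6 m^3/ha / 59 years
MAI = 4.23 m^3/ha/year

4.23


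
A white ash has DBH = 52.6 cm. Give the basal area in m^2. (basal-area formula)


Formula: BA = pi * (DBH/2)^2 / 10000  (cm^2 to m^2)
Radius = DBH/2 = 52.6/2 = 26.3 cm
BA = pi * 26.3^2 / 10000
   = 2173.0082 cm^2 / 10000
   = 0.2173 m^2

0.2173


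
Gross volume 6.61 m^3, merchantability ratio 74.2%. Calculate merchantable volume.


Formula: MV = V_total * (merchantable_pct / 100)
Merchantable fraction = 74.2% / 100 = 0.742
MV = 6.61 m^3 * 0.742 = 4.905 m^3

4.905


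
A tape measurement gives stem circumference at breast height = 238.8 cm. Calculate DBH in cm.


Formula: DBH = C / pi
DBH = 238.8 / pi
pi = 3.14159...
DBH = 76.0 cm

76.0


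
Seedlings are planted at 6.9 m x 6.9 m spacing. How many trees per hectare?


Formula: TPH = 10000 m^2/ha / (spacing_x * spacing_y)
Area per tree = 6.9 m * 6.9 m = 47.61 m^2
TPH = 10000 / 47.61 = 210 trees/ha

210


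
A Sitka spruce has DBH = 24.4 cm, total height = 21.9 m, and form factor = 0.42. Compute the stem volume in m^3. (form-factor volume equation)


Formula: V = pi * (DBH/200)^2 * H * ff
Radius = DBH/200 = 24.4/200 = 0.122 m
Radius^2 = 0.122^2 = 0.014884 m^2
V = pi * 0.014884 * 21.9 * 0.42
V = 0.43 m^3

0.43


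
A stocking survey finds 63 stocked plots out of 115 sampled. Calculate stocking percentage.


Formula: Stocking % = stocked plots / total plots * 100
Stocking = 63 / 115 * 100
Stocking = 0.5478 * 100 = 54.8%

54.8


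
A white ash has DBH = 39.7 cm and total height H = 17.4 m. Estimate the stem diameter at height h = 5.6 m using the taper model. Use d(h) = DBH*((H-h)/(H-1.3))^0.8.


Taper: d(h) = DBH * ((H - h) / (H - 1.3))^0.8
Numerator = H - h = 17.4 - 5.6 = 11.8 m
Denominator = H - 1.3 = 17.4 - 1.3 = 16.1 m
Ratio = 11.8 / 16.1 = 0.73292
d = 39.7 * 0.73292^0.8 = 31.0 cm

31.0


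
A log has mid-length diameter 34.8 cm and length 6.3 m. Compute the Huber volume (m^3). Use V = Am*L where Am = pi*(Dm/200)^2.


Huber: V = Am * L,  Am = pi*(Dm/200)^2
Am = pi*(34.8/200)^2 = 0.095115 m^2
V = 0.095115*6.3 = 0.5992 m^3

0.5992


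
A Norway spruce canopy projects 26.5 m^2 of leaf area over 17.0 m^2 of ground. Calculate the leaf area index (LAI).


Formula: LAI = total leaf area / ground area  (dimensionless)
LAI = 26.5 m^2 / 17.0 m^2
LAI = 1.56

1.56


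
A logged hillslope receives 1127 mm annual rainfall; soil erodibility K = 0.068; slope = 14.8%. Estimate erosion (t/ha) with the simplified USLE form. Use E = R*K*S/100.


Formula: E = R * K * S / 100  (simplified USLE)
R * K = 1127 * 0.068 = 76.636
E = 76.636 * 14.8 / 100 = 11.34 t/ha

11.34


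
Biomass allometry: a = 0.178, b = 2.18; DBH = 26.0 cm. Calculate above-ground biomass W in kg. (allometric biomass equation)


Formula: W = a * DBH^b  (allometric power law)
DBH^b = 26.0^2.18 = 1215.1836
W = 0.178 * 1215.1836 = 216.3 kg

216.3


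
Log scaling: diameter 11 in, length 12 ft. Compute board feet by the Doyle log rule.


Doyle: BF = (D - 4)^2 * L / 16
Adjusted diameter = 11 - 4 = 7 in
(D-4)^2 = 7^2 = 49
BF = 49 * 12 / 16 = 37 BF

37


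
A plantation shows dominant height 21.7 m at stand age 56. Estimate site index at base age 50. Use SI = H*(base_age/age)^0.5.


Formula: SI = H_dom * (base_age / age)^0.5
Age ratio = 50 / 56 = 0.89286
sqrt(age_ratio) = 0.94491
SI = 21.7 * 0.94491 = 20.5 m

20.5


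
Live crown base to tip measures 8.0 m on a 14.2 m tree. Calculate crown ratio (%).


Formula: Crown Ratio = (Crown Length / Total Height) * 100
CR = (8.0 m / 14.2 m) * 100
CR = 0.5634 * 100 = 56.3%

56.3


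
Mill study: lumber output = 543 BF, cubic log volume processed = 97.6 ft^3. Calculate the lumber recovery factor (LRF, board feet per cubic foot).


Formula: LRF = Lumber Output (BF) / Log Input (ft^3)
LRF = 543 BF / 97.6 ft^3
LRF = 5.56 BF/ft^3

5.56


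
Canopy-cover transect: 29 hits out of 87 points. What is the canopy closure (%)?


Formula: Canopy closure = covered points / total points * 100
Closure = 29 / 87 * 100
Closure = 0.3333 * 100 = 33.3%

33.3


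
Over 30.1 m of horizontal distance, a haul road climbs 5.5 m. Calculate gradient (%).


Formula: Gradient = rise / run * 100
Gradient = 5.5 / 30.1 * 100 = 18.3%

18.3


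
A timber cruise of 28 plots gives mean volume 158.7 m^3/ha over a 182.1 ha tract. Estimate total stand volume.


Formula: Total Volume = Mean Volume per ha * Total Area
Total Volume = 158.7 m^3/ha * 182.1 ha
Total Volume = 28899 m^3

28899


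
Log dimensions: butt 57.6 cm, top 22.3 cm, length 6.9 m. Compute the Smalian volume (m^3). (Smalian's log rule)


Smalian: V = (A1 + A2)/2 * L,  A = pi*(D/200)^2
A1 = pi*(57.6/200)^2 = 0.260576 m^2
A2 = pi*(22.3/200)^2 = 0.039057 m^2
V = (0.260576+0.039057)/2*6.9 = 1.0337 m^3

1.0337


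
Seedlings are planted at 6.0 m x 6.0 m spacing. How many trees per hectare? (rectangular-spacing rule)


Formula: TPH = 10000 m^2/ha / (spacing_x * spacing_y)
Area per tree = 6.0 m * 6.0 m = 36.0 m^2
TPH = 10000 / 36.0 = 278 trees/ha

278


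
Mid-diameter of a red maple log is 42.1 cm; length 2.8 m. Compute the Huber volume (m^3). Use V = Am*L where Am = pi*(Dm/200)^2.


Huber: V = Am * L,  Am = pi*(Dm/200)^2
Am = pi*(42.1/200)^2 = 0.139205 m^2
V = 0.139205*2.8 = 0.3898 m^3

0.3898


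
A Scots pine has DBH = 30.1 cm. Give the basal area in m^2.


Formula: BA = pi * (DBH/2)^2 / 10000  (cm^2 to m^2)
Radius = DBH/2 = 30.1/2 = 15.05 cm
BA = pi * 15.05^2 / 10000
   = 711.5786 cm^2 / 10000
   = 0.0712 m^2

0.0712


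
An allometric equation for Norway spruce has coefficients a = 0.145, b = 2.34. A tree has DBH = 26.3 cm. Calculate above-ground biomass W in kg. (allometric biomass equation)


Formula: W = a * DBH^b  (allometric power law)
DBH^b = 26.3^2.34 = 2102.3085
W = 0.145 * 2102.3085 = 304.8 kg

304.8


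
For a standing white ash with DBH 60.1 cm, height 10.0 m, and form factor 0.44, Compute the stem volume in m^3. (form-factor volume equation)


Formula: V = pi * (DBH/200)^2 * H * ff
Radius = DBH/200 = 60.1/200 = 0.3005 m
Radius^2 = 0.3005^2 = 0.09030025 m^2
V = pi * 0.09030025 * 10.0 * 0.44
V = 1.248 m^3

1.248


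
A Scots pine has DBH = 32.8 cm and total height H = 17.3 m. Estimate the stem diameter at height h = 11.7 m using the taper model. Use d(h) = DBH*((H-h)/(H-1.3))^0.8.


Taper: d(h) = DBH * ((H - h) / (H - 1.3))^0.8
Numerator = H - h = 17.3 - 11.7 = 5.6 m
Denominator = H - 1.3 = 17.3 - 1.3 = 16.0 m
Ratio = 5.6 / 16.0 = 0.35
d = 32.8 * 0.35^0.8 = 14.2 cm

14.2


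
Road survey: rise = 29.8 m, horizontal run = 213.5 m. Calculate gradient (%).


Formula: Gradient = rise / run * 100
Gradient = 29.8 / 213.5 * 100 = 14.0%

14.0


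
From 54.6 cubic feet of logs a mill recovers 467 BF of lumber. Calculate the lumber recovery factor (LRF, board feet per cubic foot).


Formula: LRF = Lumber Output (BF) / Log Input (ft^3)
LRF = 467 BF / 54.6 ft^3
LRF = 8.55 BF/ft^3

8.55


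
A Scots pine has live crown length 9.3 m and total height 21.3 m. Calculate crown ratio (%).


Formula: Crown Ratio = (Crown Length / Total Height) * 100
CR = (9.3 m / 21.3 m) * 100
CR = 0.4366 * 100 = 43.7%

43.7


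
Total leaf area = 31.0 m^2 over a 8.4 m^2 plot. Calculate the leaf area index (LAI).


Formula: LAI = total leaf area / ground area  (dimensionless)
LAI = 31.0 m^2 / 8.4 m^2
LAI = 3.69

3.69


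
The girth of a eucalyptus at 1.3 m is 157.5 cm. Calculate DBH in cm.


Formula: DBH = C / pi
DBH = 157.5 / pi
pi = 3.14159...
DBH = 50.1 cm

50.1


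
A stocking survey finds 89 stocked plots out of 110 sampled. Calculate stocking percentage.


Formula: Stocking % = stocked plots / total plots * 100
Stocking = 89 / 110 * 100
Stocking = 0.8091 * 100 = 80.9%

80.9


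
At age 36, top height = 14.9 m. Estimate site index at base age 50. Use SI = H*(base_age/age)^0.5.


Formula: SI = H_dom * (base_age / age)^0.5
Age ratio = 50 / 36 = 1.38889
sqrt(age_ratio) = 1.17851
SI = 14.9 * 1.17851 = 17.6 m

17.6


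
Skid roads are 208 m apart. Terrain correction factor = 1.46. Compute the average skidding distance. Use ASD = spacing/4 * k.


Formula: ASD = (spacing / 4) * correction
Uncorrected distance = spacing / 4 = 208 / 4 = 52 m
ASD = 52 * 1.46 = 76 m

76


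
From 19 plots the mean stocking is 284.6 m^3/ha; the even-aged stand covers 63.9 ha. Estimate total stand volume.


Formula: Total Volume = Mean Volume per ha * Total Area
Total Volume = 284.6 m^3/ha * 63.9 ha
Total Volume = 18186 m^3

18186


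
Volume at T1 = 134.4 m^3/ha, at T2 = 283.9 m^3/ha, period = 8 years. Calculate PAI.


Formula: PAI = (V_T2 - V_T1) / (T2 - T1)
Volume increment = 283.9 - 134.4 = 149.5 m^3/ha
PAI = 149.5 / 8 = 18.69 m^3/ha/year

18.69


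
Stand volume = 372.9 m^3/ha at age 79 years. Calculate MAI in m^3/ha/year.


Formula: MAI = Total Volume / Stand Age
MAI = 372.9 m^3/ha / 79 years
MAI = 4.72 m^3/ha/year

4.72


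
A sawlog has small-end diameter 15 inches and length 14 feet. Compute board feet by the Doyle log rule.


Doyle: BF = (D - 4)^2 * L / 16
Adjusted diameter = 15 - 4 = 11 in
(D-4)^2 = 11^2 = 121
BF = 121 * 14 / 16 = 106 BF

106


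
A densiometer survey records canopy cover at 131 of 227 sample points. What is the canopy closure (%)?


Formula: Canopy closure = covered points / total points * 100
Closure = 131 / 227 * 100
Closure = 0.5771 * 100 = 57.7%

57.7


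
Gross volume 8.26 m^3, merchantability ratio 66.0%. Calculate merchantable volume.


Formula: MV = V_total * (merchantable_pct / 100)
Merchantable fraction = 66.0% / 100 = 0.66
MV = 8.26 m^3 * 0.66 = 5.452 m^3

5.452


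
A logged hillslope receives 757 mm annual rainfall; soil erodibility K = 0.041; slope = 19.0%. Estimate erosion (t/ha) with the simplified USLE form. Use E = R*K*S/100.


Formula: E = R * K * S / 100  (simplified USLE)
R * K = 757 * 0.041 = 31.037
E = 31.037 * 19.0 / 100 = 5.9 t/ha

5.9


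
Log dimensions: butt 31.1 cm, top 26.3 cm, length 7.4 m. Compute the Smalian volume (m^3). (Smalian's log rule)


Smalian: V = (A1 + A2)/2 * L,  A = pi*(D/200)^2
A1 = pi*(31.1/200)^2 = 0.075964 m^2
A2 = pi*(26.3/200)^2 = 0.054325 m^2
V = (0.075964+0.054325)/2*7.4 = 0.4821 m^3

0.4821


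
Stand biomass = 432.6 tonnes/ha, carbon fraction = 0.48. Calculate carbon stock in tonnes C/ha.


Formula: Carbon Stock = Biomass * Carbon Fraction
C = 432.6 t/ha * 0.48
C = 207.6 t C/ha

207.6


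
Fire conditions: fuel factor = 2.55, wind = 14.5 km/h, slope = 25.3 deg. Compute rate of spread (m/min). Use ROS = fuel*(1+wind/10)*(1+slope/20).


Formula: ROS = fuel * (1 + wind/10) * (1 + slope/20)
Wind factor = 1 + 14.5/10 = 2.45
Slope factor = 1 + 25.3/20 = 2.265
ROS = 2.55 * 2.45 * 2.265 = 14.15 m/min

14.15


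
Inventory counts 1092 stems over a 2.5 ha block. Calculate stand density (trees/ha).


Formula: Stand Density = N_trees / Area_ha
Density = 1092 trees / 2.5 ha
Density = 437 trees/ha

437


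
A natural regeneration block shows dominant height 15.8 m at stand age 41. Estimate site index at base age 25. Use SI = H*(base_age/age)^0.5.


Formula: SI = H_dom * (base_age / age)^0.5
Age ratio = 25 / 41 = 0.60976
sqrt(age_ratio) = 0.78087
SI = 15.8 * 0.78087 = 12.3 m

12.3


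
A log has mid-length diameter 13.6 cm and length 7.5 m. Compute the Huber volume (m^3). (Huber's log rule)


Huber: V = Am * L,  Am = pi*(Dm/200)^2
Am = pi*(13.6/200)^2 = 0.014527 m^2
V = 0.014527*7.5 = 0.109 m^3

0.109


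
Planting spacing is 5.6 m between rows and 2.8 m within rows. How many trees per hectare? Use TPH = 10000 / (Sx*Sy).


Formula: TPH = 10000 m^2/ha / (spacing_x * spacing_y)
Area per tree = 5.6 m * 2.8 m = 15.68 m^2
TPH = 10000 / 15.68 = 638 trees/ha

638


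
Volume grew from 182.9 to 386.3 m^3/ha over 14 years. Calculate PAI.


Formula: PAI = (V_T2 - V_T1) / (T2 - T1)
Volume increment = 386.3 - 182.9 = 203.4 m^3/ha
PAI = 203.4 / 14 = 14.53 m^3/ha/year

14.53


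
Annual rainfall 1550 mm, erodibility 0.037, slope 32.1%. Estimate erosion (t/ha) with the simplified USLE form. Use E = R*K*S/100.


Formula: E = R * K * S / 100  (simplified USLE)
R * K = 1550 * 0.037 = 57.35
E = 57.35 * 32.1 / 100 = 18.41 t/ha

18.41


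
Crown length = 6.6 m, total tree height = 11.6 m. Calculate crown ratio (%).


Formula: Crown Ratio = (Crown Length / Total Height) * 100
CR = (6.6 m / 11.6 m) * 100
CR = 0.569 * 100 = 56.9%

56.9


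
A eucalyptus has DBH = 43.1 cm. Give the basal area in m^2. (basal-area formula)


Formula: BA = pi * (DBH/2)^2 / 10000  (cm^2 to m^2)
Radius = DBH/2 = 43.1/2 = 21.55 cm
BA = pi * 21.55^2 / 10000
   = 1458.9635 cm^2 / 10000
   = 0.1459 m^2

0.1459


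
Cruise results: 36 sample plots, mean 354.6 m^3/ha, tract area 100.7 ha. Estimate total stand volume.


Formula: Total Volume = Mean Volume per ha * Total Area
Total Volume = 354.6 m^3/ha * 100.7 ha
Total Volume = 35708 m^3

35708


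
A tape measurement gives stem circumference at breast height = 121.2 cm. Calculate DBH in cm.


Formula: DBH = C / pi
DBH = 121.2 / pi
pi = 3.14159...
DBH = 38.6 cm

38.6


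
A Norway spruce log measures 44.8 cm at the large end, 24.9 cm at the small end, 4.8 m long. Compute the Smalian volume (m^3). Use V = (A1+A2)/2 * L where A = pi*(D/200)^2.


Smalian: V = (A1 + A2)/2 * L,  A = pi*(D/200)^2
A1 = pi*(44.8/200)^2 = 0.157633 m^2
A2 = pi*(24.9/200)^2 = 0.048695 m^2
V = (0.157633+0.048695)/2*4.8 = 0.4952 m^3

0.4952


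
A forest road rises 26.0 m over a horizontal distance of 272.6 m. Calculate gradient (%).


Formula: Gradient = rise / run * 100
Gradient = 26.0 / 272.6 * 100 = 9.5%

9.5


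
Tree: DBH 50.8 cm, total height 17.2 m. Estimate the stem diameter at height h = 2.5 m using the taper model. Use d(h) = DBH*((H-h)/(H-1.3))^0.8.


Taper: d(h) = DBH * ((H - h) / (H - 1.3))^0.8
Numerator = H - h = 17.2 - 2.5 = 14.7 m
Denominator = H - 1.3 = 17.2 - 1.3 = 15.9 m
Ratio = 14.7 / 15.9 = 0.92453
d = 50.8 * 0.92453^0.8 = 47.7 cm

47.7


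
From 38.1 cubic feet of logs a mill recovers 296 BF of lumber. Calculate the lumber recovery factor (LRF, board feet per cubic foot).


Formula: LRF = Lumber Output (BF) / Log Input (ft^3)
LRF = 296 BF / 38.1 ft^3
LRF = 7.77 BF/ft^3

7.77


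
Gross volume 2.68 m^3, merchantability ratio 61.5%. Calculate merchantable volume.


Formula: MV = V_total * (merchantable_pct / 100)
Merchantable fraction = 61.5% / 100 = 0.615
MV = 2.68 m^3 * 0.615 = 1.648 m^3

1.648


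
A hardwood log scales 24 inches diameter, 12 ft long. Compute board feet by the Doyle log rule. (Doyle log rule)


Doyle: BF = (D - 4)^2 * L / 16
Adjusted diameter = 24 - 4 = 20 in
(D-4)^2 = 20^2 = 400
BF = 400 * 12 / 16 = 300 BF

300


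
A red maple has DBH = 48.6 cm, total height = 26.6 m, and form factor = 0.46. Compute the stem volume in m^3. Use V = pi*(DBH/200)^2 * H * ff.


Formula: V = pi * (DBH/200)^2 * H * ff
Radius = DBH/200 = 48.6/200 = 0.243 m
Radius^2 = 0.243^2 = 0.059049 m^2
V = pi * 0.059049 * 26.6 * 0.46
V = 2.27 m^3

2.27


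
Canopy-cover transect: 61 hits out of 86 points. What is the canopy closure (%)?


Formula: Canopy closure = covered points / total points * 100
Closure = 61 / 86 * 100
Closure = 0.7093 * 100 = 70.9%

70.9


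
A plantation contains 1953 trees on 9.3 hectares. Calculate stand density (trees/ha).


Formula: Stand Density = N_trees / Area_ha
Density = 1953 trees / 9.3 ha
Density = 210 trees/ha

210


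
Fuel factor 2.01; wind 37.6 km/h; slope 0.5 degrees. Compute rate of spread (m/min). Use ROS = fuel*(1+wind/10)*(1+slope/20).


Formula: ROS = fuel * (1 + wind/10) * (1 + slope/20)
Wind factor = 1 + 37.6/10 = 4.76
Slope factor = 1 + 0.5/20 = 1.025
ROS = 2.01 * 4.76 * 1.025 = 9.81 m/min

9.81


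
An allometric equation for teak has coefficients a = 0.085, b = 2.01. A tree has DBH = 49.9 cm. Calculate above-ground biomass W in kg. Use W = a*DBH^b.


Formula: W = a * DBH^b  (allometric power law)
DBH^b = 49.9^2.01 = 2589.2984
W = 0.085 * 2589.2984 = 220.1 kg

220.1


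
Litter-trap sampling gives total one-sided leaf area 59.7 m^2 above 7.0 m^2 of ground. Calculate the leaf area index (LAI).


Formula: LAI = total leaf area / ground area  (dimensionless)
LAI = 59.7 m^2 / 7.0 m^2
LAI = 8.53

8.53


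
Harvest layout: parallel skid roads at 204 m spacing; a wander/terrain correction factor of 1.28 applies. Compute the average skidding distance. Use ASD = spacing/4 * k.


Formula: ASD = (spacing / 4) * correction
Uncorrected distance = spacing / 4 = 204 / 4 = 51 m
ASD = 51 * 1.28 = 65 m

65


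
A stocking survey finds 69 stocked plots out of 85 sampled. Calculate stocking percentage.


Formula: Stocking % = stocked plots / total plots * 100
Stocking = 69 / 85 * 100
Stocking = 0.8118 * 100 = 81.2%

81.2


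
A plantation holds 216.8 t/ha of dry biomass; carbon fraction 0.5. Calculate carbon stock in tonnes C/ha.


Formula: Carbon Stock = Biomass * Carbon Fraction
C = 216.8 t/ha * 0.5
C = 108.4 t C/ha

108.4


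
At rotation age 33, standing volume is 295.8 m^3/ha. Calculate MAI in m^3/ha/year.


Formula: MAI = Total Volume / Stand Age
MAI = 295.8 m^3/ha / 33 years
MAI = 8.96 m^3/ha/year

8.96


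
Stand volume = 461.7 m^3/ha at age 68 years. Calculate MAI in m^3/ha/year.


Formula: MAI = Total Volume / Stand Age
MAI = 461.7 m^3/ha / 68 years
MAI = 6.79 m^3/ha/year

6.79


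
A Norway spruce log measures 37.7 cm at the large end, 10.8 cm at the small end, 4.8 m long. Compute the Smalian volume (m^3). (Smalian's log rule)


Smalian: V = (A1 + A2)/2 * L,  A = pi*(D/200)^2
A1 = pi*(37.7/200)^2 = 0.111628 m^2
A2 = pi*(10.8/200)^2 = 0.009161 m^2
V = (0.111628+0.009161)/2*4.8 = 0.2899 m^3

0.2899


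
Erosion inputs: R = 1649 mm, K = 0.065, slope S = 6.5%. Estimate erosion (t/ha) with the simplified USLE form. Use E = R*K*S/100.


Formula: E = R * K * S / 100  (simplified USLE)
R * K = 1649 * 0.065 = 107.185
E = 107.185 * 6.5 / 100 = 6.97 t/ha

6.97


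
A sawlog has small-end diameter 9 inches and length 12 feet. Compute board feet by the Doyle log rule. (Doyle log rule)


Doyle: BF = (D - 4)^2 * L / 16
Adjusted diameter = 9 - 4 = 5 in
(D-4)^2 = 5^2 = 25
BF = 25 * 12 / 16 = 19 BF

19


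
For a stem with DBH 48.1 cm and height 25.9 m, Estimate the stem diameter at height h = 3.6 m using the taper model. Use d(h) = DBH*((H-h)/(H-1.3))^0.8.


Taper: d(h) = DBH * ((H - h) / (H - 1.3))^0.8
Numerator = H - h = 25.9 - 3.6 = 22.3 m
Denominator = H - 1.3 = 25.9 - 1.3 = 24.6 m
Ratio = 22.3 / 24.6 = 0.9065
d = 48.1 * 0.9065^0.8 = 44.5 cm

44.5


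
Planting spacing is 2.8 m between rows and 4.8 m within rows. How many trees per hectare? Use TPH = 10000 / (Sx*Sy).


Formula: TPH = 10000 m^2/ha / (spacing_x * spacing_y)
Area per tree = 2.8 m * 4.8 m = 13.44 m^2
TPH = 10000 / 13.44 = 744 trees/ha

744


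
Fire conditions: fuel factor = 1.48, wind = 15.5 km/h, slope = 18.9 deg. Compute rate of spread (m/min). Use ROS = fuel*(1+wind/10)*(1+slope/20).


Formula: ROS = fuel * (1 + wind/10) * (1 + slope/20)
Wind factor = 1 + 15.5/10 = 2.55
Slope factor = 1 + 18.9/20 = 1.945
ROS = 1.48 * 2.55 * 1.945 = 7.34 m/min

7.34


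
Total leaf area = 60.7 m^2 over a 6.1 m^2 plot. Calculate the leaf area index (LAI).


Formula: LAI = total leaf area / ground area  (dimensionless)
LAI = 60.7 m^2 / 6.1 m^2
LAI = 9.95

9.95


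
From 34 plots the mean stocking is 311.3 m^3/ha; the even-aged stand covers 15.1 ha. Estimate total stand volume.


Formula: Total Volume = Mean Volume per ha * Total Area
Total Volume = 311.3 m^3/ha * 15.1 ha
Total Volume = 4701 m^3

4701


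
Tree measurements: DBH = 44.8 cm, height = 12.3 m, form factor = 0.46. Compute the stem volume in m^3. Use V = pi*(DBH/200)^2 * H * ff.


Formula: V = pi * (DBH/200)^2 * H * ff
Radius = DBH/200 = 44.8/200 = 0.224 m
Radius^2 = 0.224^2 = 0.050176 m^2
V = pi * 0.050176 * 12.3 * 0.46
V = 0.892 m^3

0.892


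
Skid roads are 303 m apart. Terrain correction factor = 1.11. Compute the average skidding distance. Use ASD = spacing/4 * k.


Formula: ASD = (spacing / 4) * correction
Uncorrected distance = spacing / 4 = 303 / 4 = 75.75 m
ASD = 75.75 * 1.11 = 84 m

84


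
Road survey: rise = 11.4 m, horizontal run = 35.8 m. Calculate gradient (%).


Formula: Gradient = rise / run * 100
Gradient = 11.4 / 35.8 * 100 = 31.8%

31.8


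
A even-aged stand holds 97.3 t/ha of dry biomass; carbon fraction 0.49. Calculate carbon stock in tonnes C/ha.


Formula: Carbon Stock = Biomass * Carbon Fraction
C = 97.3 t/ha * 0.49
C = 47.7 t C/ha

47.7


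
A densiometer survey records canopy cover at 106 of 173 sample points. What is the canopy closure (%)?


Formula: Canopy closure = covered points / total points * 100
Closure = 106 / 173 * 100
Closure = 0.6127 * 100 = 61.3%

61.3


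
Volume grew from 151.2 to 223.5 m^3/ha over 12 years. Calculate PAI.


Formula: PAI = (V_T2 - V_T1) / (T2 - T1)
Volume increment = 223.5 - 151.2 = 72.3 m^3/ha
PAI = 72.3 / 12 = 6.03 m^3/ha/year

6.03


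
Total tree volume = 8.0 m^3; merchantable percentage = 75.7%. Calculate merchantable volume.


Formula: MV = V_total * (merchantable_pct / 100)
Merchantable fraction = 75.7% / 100 = 0.757
MV = 8.0 m^3 * 0.757 = 6.056 m^3

6.056


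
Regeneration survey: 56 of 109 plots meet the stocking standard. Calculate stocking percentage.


Formula: Stocking % = stocked plots / total plots * 100
Stocking = 56 / 109 * 100
Stocking = 0.5138 * 100 = 51.4%

51.4


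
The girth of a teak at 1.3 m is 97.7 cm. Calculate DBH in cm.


Formula: DBH = C / pi
DBH = 97.7 / pi
pi = 3.14159...
DBH = 31.1 cm

31.1


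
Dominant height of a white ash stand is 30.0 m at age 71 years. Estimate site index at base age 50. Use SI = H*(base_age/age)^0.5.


Formula: SI = H_dom * (base_age / age)^0.5
Age ratio = 50 / 71 = 0.70423
sqrt(age_ratio) = 0.83918
SI = 30.0 * 0.83918 = 25.2 m

25.2


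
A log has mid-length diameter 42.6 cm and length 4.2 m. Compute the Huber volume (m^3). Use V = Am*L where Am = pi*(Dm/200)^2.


Huber: V = Am * L,  Am = pi*(Dm/200)^2
Am = pi*(42.6/200)^2 = 0.142531 m^2
V = 0.142531*4.2 = 0.5986 m^3

0.5986


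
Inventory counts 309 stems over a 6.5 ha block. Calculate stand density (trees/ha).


Formula: Stand Density = N_trees / Area_ha
Density = 309 trees / 6.5 ha
Density = 48 trees/ha

48


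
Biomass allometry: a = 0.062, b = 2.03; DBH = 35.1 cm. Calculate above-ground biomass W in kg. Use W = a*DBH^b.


Formula: W = a * DBH^b  (allometric power law)
DBH^b = 35.1^2.03 = 1370.798
W = 0.062 * 1370.798 = 85.0 kg

85.0


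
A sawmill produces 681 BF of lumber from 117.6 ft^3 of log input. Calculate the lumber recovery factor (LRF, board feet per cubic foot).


Formula: LRF = Lumber Output (BF) / Log Input (ft^3)
LRF = 681 BF / 117.6 ft^3
LRF = 5.79 BF/ft^3

5.79


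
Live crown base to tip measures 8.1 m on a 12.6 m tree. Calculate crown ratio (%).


Formula: Crown Ratio = (Crown Length / Total Height) * 100
CR = (8.1 m / 12.6 m) * 100
CR = 0.6429 * 100 = 64.3%

64.3


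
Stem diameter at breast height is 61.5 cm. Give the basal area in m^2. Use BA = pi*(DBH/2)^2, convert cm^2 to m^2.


Formula: BA = pi * (DBH/2)^2 / 10000  (cm^2 to m^2)
Radius = DBH/2 = 61.5/2 = 30.75 cm
BA = pi * 30.75^2 / 10000
   = 2970.5722 cm^2 / 10000
   = 0.2971 m^2

0.2971


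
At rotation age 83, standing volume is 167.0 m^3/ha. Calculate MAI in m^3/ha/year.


Formula: MAI = Total Volume / Stand Age
MAI = 167.0 m^3/ha / 83 years
MAI = 2.01 m^3/ha/year

2.01


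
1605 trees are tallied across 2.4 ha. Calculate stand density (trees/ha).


Formula: Stand Density = N_trees / Area_ha
Density = 1605 trees / 2.4 ha
Density = 669 trees/ha

669


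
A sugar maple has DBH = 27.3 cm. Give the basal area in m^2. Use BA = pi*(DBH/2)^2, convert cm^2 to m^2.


Formula: BA = pi * (DBH/2)^2 / 10000  (cm^2 to m^2)
Radius = DBH/2 = 27.3/2 = 13.65 cm
BA = pi * 13.65^2 / 10000
   = 585.3494 cm^2 / 10000
   = 0.0585 m^2

0.0585


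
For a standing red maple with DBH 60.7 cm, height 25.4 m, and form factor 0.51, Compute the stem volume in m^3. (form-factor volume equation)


Formula: V = pi * (DBH/200)^2 * H * ff
Radius = DBH/200 = 60.7/200 = 0.3035 m
Radius^2 = 0.3035^2 = 0.09211225 m^2
V = pi * 0.09211225 * 25.4 * 0.51
V = 3.749 m^3

3.749


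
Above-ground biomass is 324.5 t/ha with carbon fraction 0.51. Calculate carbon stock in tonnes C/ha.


Formula: Carbon Stock = Biomass * Carbon Fraction
C = 324.5 t/ha * 0.51
C = 165.5 t C/ha

165.5


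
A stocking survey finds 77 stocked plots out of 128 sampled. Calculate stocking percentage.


Formula: Stocking % = stocked plots / total plots * 100
Stocking = 77 / 128 * 100
Stocking = 0.6016 * 100 = 60.2%

60.2


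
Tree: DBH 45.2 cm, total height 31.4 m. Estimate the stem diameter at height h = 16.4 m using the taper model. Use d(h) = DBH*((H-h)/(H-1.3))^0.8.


Taper: d(h) = DBH * ((H - h) / (H - 1.3))^0.8
Numerator = H - h = 31.4 - 16.4 = 15.0 m
Denominator = H - 1.3 = 31.4 - 1.3 = 30.1 m
Ratio = 15.0 / 30.1 = 0.49834
d = 45.2 * 0.49834^0.8 = 25.9 cm

25.9


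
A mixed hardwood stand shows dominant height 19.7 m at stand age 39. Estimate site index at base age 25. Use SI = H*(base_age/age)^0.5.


Formula: SI = H_dom * (base_age / age)^0.5
Age ratio = 25 / 39 = 0.64103
sqrt(age_ratio) = 0.80064
SI = 19.7 * 0.80064 = 15.8 m

15.8


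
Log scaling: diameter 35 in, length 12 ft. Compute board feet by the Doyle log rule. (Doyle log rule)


Doyle: BF = (D - 4)^2 * L / 16
Adjusted diameter = 35 - 4 = 31 in
(D-4)^2 = 31^2 = 961
BF = 961 * 12 / 16 = 721 BF

721


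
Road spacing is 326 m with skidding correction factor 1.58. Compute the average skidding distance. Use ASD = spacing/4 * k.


Formula: ASD = (spacing / 4) * correction
Uncorrected distance = spacing / 4 = 326 / 4 = 81.5 m
ASD = 81.5 * 1.58 = 129 m

129


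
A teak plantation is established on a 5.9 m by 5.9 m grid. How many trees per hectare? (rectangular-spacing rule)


Formula: TPH = 10000 m^2/ha / (spacing_x * spacing_y)
Area per tree = 5.9 m * 5.9 m = 34.81 m^2
TPH = 10000 / 34.81 = 287 trees/ha

287


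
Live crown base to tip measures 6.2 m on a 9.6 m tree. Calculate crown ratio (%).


Formula: Crown Ratio = (Crown Length / Total Height) * 100
CR = (6.2 m / 9.6 m) * 100
CR = 0.6458 * 100 = 64.6%

64.6


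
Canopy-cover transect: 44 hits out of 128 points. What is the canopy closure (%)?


Formula: Canopy closure = covered points / total points * 100
Closure = 44 / 128 * 100
Closure = 0.3438 * 100 = 34.4%

34.4


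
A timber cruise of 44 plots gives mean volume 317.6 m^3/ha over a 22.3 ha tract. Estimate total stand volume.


Formula: Total Volume = Mean Volume per ha * Total Area
Total Volume = 317.6 m^3/ha * 22.3 ha
Total Volume = 7082 m^3

7082


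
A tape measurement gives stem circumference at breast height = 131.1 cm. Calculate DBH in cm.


Formula: DBH = C / pi
DBH = 131.1 / pi
pi = 3.14159...
DBH = 41.7 cm

41.7


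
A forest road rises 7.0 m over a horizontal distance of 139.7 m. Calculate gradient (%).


Formula: Gradient = rise / run * 100
Gradient = 7.0 / 139.7 * 100 = 5.0%

5.0


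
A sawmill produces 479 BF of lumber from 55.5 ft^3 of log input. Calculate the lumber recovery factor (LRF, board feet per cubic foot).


Formula: LRF = Lumber Output (BF) / Log Input (ft^3)
LRF = 479 BF / 55.5 ft^3
LRF = 8.63 BF/ft^3

8.63


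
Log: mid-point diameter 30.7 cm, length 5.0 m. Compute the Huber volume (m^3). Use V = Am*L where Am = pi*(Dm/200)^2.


Huber: V = Am * L,  Am = pi*(Dm/200)^2
Am = pi*(30.7/200)^2 = 0.074023 m^2
V = 0.074023*5.0 = 0.3701 m^3

0.3701


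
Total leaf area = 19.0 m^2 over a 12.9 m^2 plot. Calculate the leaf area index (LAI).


Formula: LAI = total leaf area / ground area  (dimensionless)
LAI = 19.0 m^2 / 12.9 m^2
LAI = 1.47

1.47


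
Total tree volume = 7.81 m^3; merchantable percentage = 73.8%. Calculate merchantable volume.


Formula: MV = V_total * (merchantable_pct / 100)
Merchantable fraction = 73.8% / 100 = 0.738
MV = 7.81 m^3 * 0.738 = 5.764 m^3

5.764


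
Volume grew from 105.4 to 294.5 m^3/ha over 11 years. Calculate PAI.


Formula: PAI = (V_T2 - V_T1) / (T2 - T1)
Volume increment = 294.5 - 105.4 = 189.1 m^3/ha
PAI = 189.1 / 11 = 17.19 m^3/ha/year

17.19


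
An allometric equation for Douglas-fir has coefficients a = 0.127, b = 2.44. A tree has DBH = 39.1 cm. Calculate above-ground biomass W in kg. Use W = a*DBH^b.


Formula: W = a * DBH^b  (allometric power law)
DBH^b = 39.1^2.44 = 7672.0476
W = 0.127 * 7672.0476 = 974.4 kg

974.4


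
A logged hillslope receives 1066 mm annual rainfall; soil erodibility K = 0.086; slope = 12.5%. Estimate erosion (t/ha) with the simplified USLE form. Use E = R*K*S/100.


Formula: E = R * K * S / 100  (simplified USLE)
R * K = 1066 * 0.086 = 91.676
E = 91.676 * 12.5 / 100 = 11.46 t/ha

11.46


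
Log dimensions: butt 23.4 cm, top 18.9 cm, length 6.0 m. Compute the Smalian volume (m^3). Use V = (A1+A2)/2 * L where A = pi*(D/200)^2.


Smalian: V = (A1 + A2)/2 * L,  A = pi*(D/200)^2
A1 = pi*(23.4/200)^2 = 0.043005 m^2
A2 = pi*(18.9/200)^2 = 0.028055 m^2
V = (0.043005+0.028055)/2*6.0 = 0.2132 m^3

0.2132


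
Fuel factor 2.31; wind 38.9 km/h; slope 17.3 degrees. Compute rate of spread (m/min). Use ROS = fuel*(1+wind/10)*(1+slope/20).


Formula: ROS = fuel * (1 + wind/10) * (1 + slope/20)
Wind factor = 1 + 38.9/10 = 4.89
Slope factor = 1 + 17.3/20 = 1.865
ROS = 2.31 * 4.89 * 1.865 = 21.07 m/min

21.07


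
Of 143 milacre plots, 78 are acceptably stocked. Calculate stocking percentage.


Formula: Stocking % = stocked plots / total plots * 100
Stocking = 78 / 143 * 100
Stocking = 0.5455 * 100 = 54.5%

54.5


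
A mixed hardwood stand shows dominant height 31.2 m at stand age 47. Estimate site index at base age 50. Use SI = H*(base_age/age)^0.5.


Formula: SI = H_dom * (base_age / age)^0.5
Age ratio = 50 / 47 = 1.06383
sqrt(age_ratio) = 1.03142
SI = 31.2 * 1.03142 = 32.2 m

32.2


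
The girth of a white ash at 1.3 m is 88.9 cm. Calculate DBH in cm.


Formula: DBH = C / pi
DBH = 88.9 / pi
pi = 3.14159...
DBH = 28.3 cm

28.3


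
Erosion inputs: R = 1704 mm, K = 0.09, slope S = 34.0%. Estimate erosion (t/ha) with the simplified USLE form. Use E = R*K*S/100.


Formula: E = R * K * S / 100  (simplified USLE)
R * K = 1704 * 0.09 = 153.36
E = 153.36 * 34.0 / 100 = 52.14 t/ha

52.14


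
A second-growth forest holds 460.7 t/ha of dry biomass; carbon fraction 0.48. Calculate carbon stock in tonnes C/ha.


Formula: Carbon Stock = Biomass * Carbon Fraction
C = 460.7 t/ha * 0.48
C = 221.1 t C/ha

221.1


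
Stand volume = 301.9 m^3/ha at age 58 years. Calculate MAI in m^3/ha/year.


Formula: MAI = Total Volume / Stand Age
MAI = 301.9 m^3/ha / 58 years
MAI = 5.21 m^3/ha/year

5.21


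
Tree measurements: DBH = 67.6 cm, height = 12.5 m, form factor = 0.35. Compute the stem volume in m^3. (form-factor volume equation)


Formula: V = pi * (DBH/200)^2 * H * ff
Radius = DBH/200 = 67.6/200 = 0.338 m
Radius^2 = 0.338^2 = 0.114244 m^2
V = pi * 0.114244 * 12.5 * 0.35
V = 1.57 m^3

1.57


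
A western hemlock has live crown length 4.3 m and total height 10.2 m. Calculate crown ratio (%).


Formula: Crown Ratio = (Crown Length / Total Height) * 100
CR = (4.3 m / 10.2 m) * 100
CR = 0.4216 * 100 = 42.2%

42.2


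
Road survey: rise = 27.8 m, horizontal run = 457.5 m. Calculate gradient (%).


Formula: Gradient = rise / run * 100
Gradient = 27.8 / 457.5 * 100 = 6.1%

6.1


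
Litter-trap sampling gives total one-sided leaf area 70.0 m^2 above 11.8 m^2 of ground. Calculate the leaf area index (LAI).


Formula: LAI = total leaf area / ground area  (dimensionless)
LAI = 70.0 m^2 / 11.8 m^2
LAI = 5.93

5.93


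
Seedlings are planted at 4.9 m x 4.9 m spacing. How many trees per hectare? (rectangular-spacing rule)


Formula: TPH = 10000 m^2/ha / (spacing_x * spacing_y)
Area per tree = 4.9 m * 4.9 m = 24.01 m^2
TPH = 10000 / 24.01 = 416 trees/ha

416


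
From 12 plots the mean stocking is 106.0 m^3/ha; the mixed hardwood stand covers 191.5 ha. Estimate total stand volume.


Formula: Total Volume = Mean Volume per ha * Total Area
Total Volume = 106.0 m^3/ha * 191.5 ha
Total Volume = 20299 m^3

20299


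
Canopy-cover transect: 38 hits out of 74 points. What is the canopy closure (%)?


Formula: Canopy closure = covered points / total points * 100
Closure = 38 / 74 * 100
Closure = 0.5135 * 100 = 51.4%

51.4


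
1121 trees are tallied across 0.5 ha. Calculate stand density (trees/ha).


Formula: Stand Density = N_trees / Area_ha
Density = 1121 trees / 0.5 ha
Density = 2242 trees/ha

2242


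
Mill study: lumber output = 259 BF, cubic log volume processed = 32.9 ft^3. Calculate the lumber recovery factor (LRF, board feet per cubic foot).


Formula: LRF = Lumber Output (BF) / Log Input (ft^3)
LRF = 259 BF / 32.9 ft^3
LRF = 7.87 BF/ft^3

7.87


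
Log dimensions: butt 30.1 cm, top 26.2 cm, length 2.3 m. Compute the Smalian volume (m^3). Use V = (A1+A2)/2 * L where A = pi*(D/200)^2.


Smalian: V = (A1 + A2)/2 * L,  A = pi*(D/200)^2
A1 = pi*(30.1/200)^2 = 0.071158 m^2
A2 = pi*(26.2/200)^2 = 0.053913 m^2
V = (0.071158+0.053913)/2*2.3 = 0.1438 m^3

0.1438


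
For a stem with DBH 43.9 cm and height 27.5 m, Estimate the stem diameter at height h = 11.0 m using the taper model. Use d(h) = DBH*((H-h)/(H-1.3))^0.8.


Taper: d(h) = DBH * ((H - h) / (H - 1.3))^0.8
Numerator = H - h = 27.5 - 11.0 = 16.5 m
Denominator = H - 1.3 = 27.5 - 1.3 = 26.2 m
Ratio = 16.5 / 26.2 = 0.62977
d = 43.9 * 0.62977^0.8 = 30.3 cm

30.3
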